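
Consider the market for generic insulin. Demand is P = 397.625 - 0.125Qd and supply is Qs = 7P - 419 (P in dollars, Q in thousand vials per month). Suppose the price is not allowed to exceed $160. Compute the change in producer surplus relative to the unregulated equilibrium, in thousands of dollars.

Rearranging demand gives Qd = 3181 - 8P. Without the control the market clears where 3181 - 8P = 7P - 419, i.e. P* = 240 and Q* = 1261.
Since 160 < 240, the ceiling is binding.
At P = 160: Qd = 3181 - 8·160 = 1901 and Qs = 7·160 - 419 = 701.
Producer surplus without the control is ½ · (240 - 419/7) · 1261 = 1590121/14.
With the ceiling, producers sell 701 units at 160, so PS = ½ · (160 - 419/7) · 701 = 491401/14.
Change in producer surplus = 491401/14 - 1590121/14 = -78480.

-78480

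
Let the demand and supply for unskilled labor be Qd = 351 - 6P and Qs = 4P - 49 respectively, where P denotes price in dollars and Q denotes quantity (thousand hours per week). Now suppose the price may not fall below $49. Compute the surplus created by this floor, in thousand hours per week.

In a free market, 351 - 6P = 4P - 49 gives the equilibrium P* = 40, Q* = 111.
Since 49 > 40, the floor is binding.
At P = 49: Qd = 351 - 6·49 = 57 and Qs = 4·49 - 49 = 147.
Surplus = Qs - Qd = 147 - 57 = 90.

90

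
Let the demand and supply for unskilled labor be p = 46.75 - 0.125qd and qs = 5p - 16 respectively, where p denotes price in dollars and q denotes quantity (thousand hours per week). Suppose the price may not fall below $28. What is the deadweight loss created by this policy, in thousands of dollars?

0

Rearranging demand gives qd = 374 - 8p. Without the control the market clears where 374 - 8p = 5p - 16, i.e. p* = 30 and q* = 134.
Since 28 is below p* = 30, the floor does not bind and the free-market outcome prevails.
Since the control does not bind, no trades are prevented and deadweight loss is zero.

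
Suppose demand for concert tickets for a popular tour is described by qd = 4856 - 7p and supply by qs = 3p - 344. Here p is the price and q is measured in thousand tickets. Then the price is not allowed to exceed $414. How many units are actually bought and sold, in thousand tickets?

In a free market, 4856 - 7p = 3p - 344 gives the equilibrium p* = 520, q* = 1216.
The ceiling of 414 is below the equilibrium price 520, so it binds.
At p = 414: qd = 4856 - 7·414 = 1958 and qs = 3·414 - 344 = 898.
The quantity actually transacted is the short side, supply: 898.

898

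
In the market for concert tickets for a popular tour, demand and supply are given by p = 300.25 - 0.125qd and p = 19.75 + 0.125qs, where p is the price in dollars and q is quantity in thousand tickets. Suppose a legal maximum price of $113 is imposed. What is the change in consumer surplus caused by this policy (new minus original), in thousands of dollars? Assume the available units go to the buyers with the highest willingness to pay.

Rearranging demand gives qd = 2402 - 8p; rearranging supply gives qs = 8p - 158. Equilibrium: 2402 - 8p = 8p - 158, so 2560 = 16p and p* = 160, q* = 1122.
Because the ceiling (113) lies below the market-clearing price, it is binding.
At p = 113: qd = 2402 - 8·113 = 1498 and qs = 8·113 - 158 = 746.
Consumer surplus without the control is ½ · (300.25 - 160) · 1122 = 78680.25.
With the ceiling, 746 units are sold at 113 (assume they go to the highest-value buyers). The demand price at q = 746 is 207, so CS = ½ · [(300.25 - 113) + (207 - 113)] · 746 = 104906.25.
Change in consumer surplus = 104906.25 - 78680.25 = 26226.

26226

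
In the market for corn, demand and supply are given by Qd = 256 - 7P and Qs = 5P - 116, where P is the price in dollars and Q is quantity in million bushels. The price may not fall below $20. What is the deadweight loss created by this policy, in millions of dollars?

Equilibrium: 256 - 7P = 5P - 116, so 372 = 12P and P* = 31, Q* = 39.
Since 20 is below P* = 31, the floor does not bind and the free-market outcome prevails.
Since the control does not bind, no trades are prevented and deadweight loss is zero.

0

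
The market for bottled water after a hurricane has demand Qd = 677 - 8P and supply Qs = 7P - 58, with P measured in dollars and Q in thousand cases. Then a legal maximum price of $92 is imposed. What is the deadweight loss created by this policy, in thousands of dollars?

Without the control the market clears where 677 - 8P = 7P - 58, i.e. P* = 49 and Q* = 285.
The ceiling of 92 is above the equilibrium price 49, so it is not binding; the market clears at P* = 49, Q* = 285.
Since the control does not bind, no trades are prevented and deadweight loss is zero.

0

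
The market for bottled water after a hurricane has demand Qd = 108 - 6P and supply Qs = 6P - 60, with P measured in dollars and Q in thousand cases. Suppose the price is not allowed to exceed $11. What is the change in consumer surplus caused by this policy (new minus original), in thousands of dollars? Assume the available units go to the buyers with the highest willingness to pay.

In a free market, 108 - 6P = 6P - 60 gives the equilibrium P* = 14, Q* = 24.
The ceiling of 11 is below the equilibrium price 14, so it binds.
At P = 11: Qd = 108 - 6·11 = 42 and Qs = 6·11 - 60 = 6.
Consumer surplus without the control is ½ · (18 - 14) · 24 = 48.
With the ceiling, 6 units are sold at 11 (assume they go to the highest-value buyers). The demand price at Q = 6 is 17, so CS = ½ · [(18 - 11) + (17 - 11)] · 6 = 39.
Change in consumer surplus = 39 - 48 = -9.

-9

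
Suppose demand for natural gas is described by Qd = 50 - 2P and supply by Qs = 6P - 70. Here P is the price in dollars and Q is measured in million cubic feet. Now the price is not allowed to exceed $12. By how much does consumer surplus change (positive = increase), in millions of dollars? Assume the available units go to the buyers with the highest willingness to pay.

Without the control the market clears where 50 - 2P = 6P - 70, i.e. P* = 15 and Q* = 20.
Because the ceiling (12) lies below the market-clearing price, it is binding.
At P = 12: Qd = 50 - 2·12 = 26 and Qs = 6·12 - 70 = 2.
Consumer surplus without the control is ½ · (25 - 15) · 20 = 100.
With the ceiling, 2 units are sold at 12 (assume they go to the highest-value buyers). The demand price at Q = 2 is 24, so CS = ½ · [(25 - 12) + (24 - 12)] · 2 = 25.
Change in consumer surplus = 25 - 100 = -75.

-75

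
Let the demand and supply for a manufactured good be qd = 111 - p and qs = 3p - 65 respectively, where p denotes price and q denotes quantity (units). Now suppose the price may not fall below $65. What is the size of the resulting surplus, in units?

Without the control the market clears where 111 - p = 3p - 65, i.e. p* = 44 and q* = 67.
The floor of 65 is above the equilibrium price 44, so it binds.
At p = 65: qd = 111 - 65 = 46 and qs = 3·65 - 65 = 130.
Surplus = qs - qd = 130 - 46 = 84.

84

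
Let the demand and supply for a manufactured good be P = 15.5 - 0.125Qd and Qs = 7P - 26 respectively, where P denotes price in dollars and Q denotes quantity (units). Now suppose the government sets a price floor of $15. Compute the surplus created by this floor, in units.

Rearranging demand gives Qd = 124 - 8P. Without the control the market clears where 124 - 8P = 7P - 26, i.e. P* = 10 and Q* = 44.
The floor of 15 is above the equilibrium price 10, so it binds.
At P = 15: Qd = 124 - 8·15 = 4 and Qs = 7·15 - 26 = 79.
Surplus = Qs - Qd = 79 - 4 = 75.

75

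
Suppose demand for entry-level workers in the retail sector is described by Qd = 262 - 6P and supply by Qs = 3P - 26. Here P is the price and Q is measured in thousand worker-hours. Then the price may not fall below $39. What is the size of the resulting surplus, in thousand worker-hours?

Equilibrium: 262 - 6P = 3P - 26, so 288 = 9P and P* = 32, Q* = 70.
Since 39 > 32, the floor is binding.
At P = 39: Qd = 262 - 6·39 = 28 and Qs = 3·39 - 26 = 91.
Surplus = Qs - Qd = 91 - 28 = 63.

63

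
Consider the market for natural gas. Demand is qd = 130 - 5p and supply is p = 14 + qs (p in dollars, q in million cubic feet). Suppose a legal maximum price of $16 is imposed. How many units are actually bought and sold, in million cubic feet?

Rearranging supply gives qs = p - 14. Equilibrium: 130 - 5p = p - 14, so 144 = 6p and p* = 24, q* = 10.
The ceiling of 16 is below the equilibrium price 24, so it binds.
At p = 16: qd = 130 - 5·16 = 50 and qs = 16 - 14 = 2.
The quantity actually transacted is the short side, supply: 2.

2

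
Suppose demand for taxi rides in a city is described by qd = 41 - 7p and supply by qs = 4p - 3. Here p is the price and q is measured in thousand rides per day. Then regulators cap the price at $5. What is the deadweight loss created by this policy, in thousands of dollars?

0

Setting quantity demanded equal to quantity supplied, 41 - 7p = 4p - 3, gives p* = 4 and q* = 13.
Since 5 is above p* = 4, the ceiling does not bind and the free-market outcome prevails.
Since the control does not bind, no trades are prevented and deadweight loss is zero.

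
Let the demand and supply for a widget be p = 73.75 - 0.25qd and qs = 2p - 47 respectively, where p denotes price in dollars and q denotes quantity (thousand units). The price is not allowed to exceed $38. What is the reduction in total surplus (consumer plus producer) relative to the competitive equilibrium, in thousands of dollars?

541.5

Rearranging demand gives qd = 295 - 4p. Equilibrium: 295 - 4p = 2p - 47, so 342 = 6p and p* = 57, q* = 67.
Because the ceiling (38) lies below the market-clearing price, it is binding.
At p = 38: qd = 295 - 4·38 = 143 and qs = 2·38 - 47 = 29.
Quantity traded falls to 29. At q = 29 the demand price is (295 - 29)/4 = 66.5 and the supply price is (47 + 29)/2 = 38.
Deadweight loss = ½ · (66.5 - 38) · (67 - 29) = ½ · 28.5 · 38 = 541.5.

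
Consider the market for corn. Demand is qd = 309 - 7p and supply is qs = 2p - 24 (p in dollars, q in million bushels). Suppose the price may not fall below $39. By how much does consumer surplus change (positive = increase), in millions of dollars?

In a free market, 309 - 7p = 2p - 24 gives the equilibrium p* = 37, q* = 50.
Since 39 > 37, the floor is binding.
At p = 39: qd = 309 - 7·39 = 36 and qs = 2·39 - 24 = 54.
Consumer surplus without the control is ½ · (309/7 - 37) · 50 = 1250/7.
With the floor, consumers buy 36 units at 39, so CS = ½ · (309/7 - 39) · 36 = 648/7.
Change in consumer surplus = 648/7 - 1250/7 = -86.

-86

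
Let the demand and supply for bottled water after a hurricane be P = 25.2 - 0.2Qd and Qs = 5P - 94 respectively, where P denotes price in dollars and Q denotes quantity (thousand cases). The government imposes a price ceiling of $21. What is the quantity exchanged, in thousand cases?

Rearranging demand gives Qd = 126 - 5P. Setting quantity demanded equal to quantity supplied, 126 - 5P = 5P - 94, gives P* = 22 and Q* = 16.
Because the ceiling (21) lies below the market-clearing price, it is binding.
At P = 21: Qd = 126 - 5·21 = 21 and Qs = 5·21 - 94 = 11.
The quantity actually transacted is the short side, supply: 11.

11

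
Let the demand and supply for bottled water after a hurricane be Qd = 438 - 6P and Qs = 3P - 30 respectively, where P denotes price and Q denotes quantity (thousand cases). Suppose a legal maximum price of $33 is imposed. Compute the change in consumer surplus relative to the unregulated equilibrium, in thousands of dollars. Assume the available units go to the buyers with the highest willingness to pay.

Equilibrium: 438 - 6P = 3P - 30, so 468 = 9P and P* = 52, Q* = 126.
Because the ceiling (33) lies below the market-clearing price, it is binding.
At P = 33: Qd = 438 - 6·33 = 240 and Qs = 3·33 - 30 = 69.
Consumer surplus without the control is ½ · (73 - 52) · 126 = 1323.
With the ceiling, 69 units are sold at 33 (assume they go to the highest-value buyers). The demand price at Q = 69 is 61.5, so CS = ½ · [(73 - 33) + (61.5 - 33)] · 69 = 2363.25.
Change in consumer surplus = 2363.25 - 1323 = 1040.25.

1040.25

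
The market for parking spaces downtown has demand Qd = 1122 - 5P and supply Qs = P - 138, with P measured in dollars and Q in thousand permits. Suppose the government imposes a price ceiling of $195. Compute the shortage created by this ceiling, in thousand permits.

90

Without the control the market clears where 1122 - 5P = P - 138, i.e. P* = 210 and Q* = 72.
Since 195 < 210, the ceiling is binding.
At P = 195: Qd = 1122 - 5·195 = 147 and Qs = 195 - 138 = 57.
Shortage = Qd - Qs = 147 - 57 = 90.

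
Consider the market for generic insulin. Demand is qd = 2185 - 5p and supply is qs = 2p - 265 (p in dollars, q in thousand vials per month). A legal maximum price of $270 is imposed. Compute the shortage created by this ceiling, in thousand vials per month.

Setting quantity demanded equal to quantity supplied, 2185 - 5p = 2p - 265, gives p* = 350 and q* = 435.
The ceiling of 270 is below the equilibrium price 350, so it binds.
At p = 270: qd = 2185 - 5·270 = 835 and qs = 2·270 - 265 = 275.
Shortage = qd - qs = 835 - 275 = 560.

560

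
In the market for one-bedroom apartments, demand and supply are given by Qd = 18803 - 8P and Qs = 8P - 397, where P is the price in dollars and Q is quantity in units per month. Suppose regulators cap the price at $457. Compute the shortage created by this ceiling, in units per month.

11888

Without the control the market clears where 18803 - 8P = 8P - 397, i.e. P* = 1200 and Q* = 9203.
The ceiling of 457 is below the equilibrium price 1200, so it binds.
At P = 457: Qd = 18803 - 8·457 = 15147 and Qs = 8·457 - 397 = 3259.
Shortage = Qd - Qs = 15147 - 3259 = 11888.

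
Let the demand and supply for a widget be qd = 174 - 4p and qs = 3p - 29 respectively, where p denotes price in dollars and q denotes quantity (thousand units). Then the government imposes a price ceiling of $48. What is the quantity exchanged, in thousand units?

58

In a free market, 174 - 4p = 3p - 29 gives the equilibrium p* = 29, q* = 58.
The ceiling of 48 is above the equilibrium price 29, so it is not binding; the market clears at p* = 29, q* = 58.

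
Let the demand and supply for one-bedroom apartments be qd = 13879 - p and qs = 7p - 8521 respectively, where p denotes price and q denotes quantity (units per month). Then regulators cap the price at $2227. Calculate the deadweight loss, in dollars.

9193212

Equilibrium: 13879 - p = 7p - 8521, so 22400 = 8p and p* = 2800, q* = 11079.
The ceiling of 2227 is below the equilibrium price 2800, so it binds.
At p = 2227: qd = 13879 - 2227 = 11652 and qs = 7·2227 - 8521 = 7068.
Quantity traded falls to 7068. At q = 7068 the demand price is 13879 - 7068 = 6811 and the supply price is (8521 + 7068)/7 = 2227.
Deadweight loss = ½ · (6811 - 2227) · (11079 - 7068) = ½ · 4584 · 4011 = 9193212.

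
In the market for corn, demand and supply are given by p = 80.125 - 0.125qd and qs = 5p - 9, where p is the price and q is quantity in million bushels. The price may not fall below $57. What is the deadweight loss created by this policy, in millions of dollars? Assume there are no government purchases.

509.6

Rearranging demand gives qd = 641 - 8p. In a free market, 641 - 8p = 5p - 9 gives the equilibrium p* = 50, q* = 241.
Since 57 > 50, the floor is binding.
At p = 57: qd = 641 - 8·57 = 185 and qs = 5·57 - 9 = 276.
Quantity traded falls to 185. At q = 185 the demand price is (641 - 185)/8 = 57 and the supply price is (9 + 185)/5 = 38.8.
Deadweight loss = ½ · (57 - 38.8) · (241 - 185) = ½ · 18.2 · 56 = 509.6.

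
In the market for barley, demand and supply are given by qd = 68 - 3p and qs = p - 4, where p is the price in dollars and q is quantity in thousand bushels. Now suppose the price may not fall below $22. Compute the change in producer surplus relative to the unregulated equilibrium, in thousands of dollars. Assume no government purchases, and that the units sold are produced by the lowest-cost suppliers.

In a free market, 68 - 3p = p - 4 gives the equilibrium p* = 18, q* = 14.
Because the floor (22) lies above the market-clearing price, it is binding.
At p = 22: qd = 68 - 3·22 = 2 and qs = 22 - 4 = 18.
Producer surplus without the control is ½ · (18 - 4) · 14 = 98.
With the floor, 2 units are sold at 22. The supply price at q = 2 is 6, so PS = ½ · [(22 - 4) + (22 - 6)] · 2 = 34.
Change in producer surplus = 34 - 98 = -64.

-64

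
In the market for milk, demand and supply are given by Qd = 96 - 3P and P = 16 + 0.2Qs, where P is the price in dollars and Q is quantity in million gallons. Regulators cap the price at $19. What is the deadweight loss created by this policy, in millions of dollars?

60

Rearranging supply gives Qs = 5P - 80. Setting quantity demanded equal to quantity supplied, 96 - 3P = 5P - 80, gives P* = 22 and Q* = 30.
Because the ceiling (19) lies below the market-clearing price, it is binding.
At P = 19: Qd = 96 - 3·19 = 39 and Qs = 5·19 - 80 = 15.
Quantity traded falls to 15. At Q = 15 the demand price is (96 - 15)/3 = 27 and the supply price is (80 + 15)/5 = 19.
Deadweight loss = ½ · (27 - 19) · (30 - 15) = ½ · 8 · 15 = 60.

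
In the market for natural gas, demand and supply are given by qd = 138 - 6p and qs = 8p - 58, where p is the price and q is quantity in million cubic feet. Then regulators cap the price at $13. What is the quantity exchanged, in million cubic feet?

46

Equilibrium: 138 - 6p = 8p - 58, so 196 = 14p and p* = 14, q* = 54.
Since 13 < 14, the ceiling is binding.
At p = 13: qd = 138 - 6·13 = 60 and qs = 8·13 - 58 = 46.
The quantity actually transacted is the short side, supply: 46.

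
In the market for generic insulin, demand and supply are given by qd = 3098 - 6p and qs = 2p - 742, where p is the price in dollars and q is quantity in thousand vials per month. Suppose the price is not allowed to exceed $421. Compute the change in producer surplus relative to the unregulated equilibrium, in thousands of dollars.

Setting quantity demanded equal to quantity supplied, 3098 - 6p = 2p - 742, gives p* = 480 and q* = 218.
Because the ceiling (421) lies below the market-clearing price, it is binding.
At p = 421: qd = 3098 - 6·421 = 572 and qs = 2·421 - 742 = 100.
Producer surplus without the control is ½ · (480 - 371) · 218 = 11881.
With the ceiling, producers sell 100 units at 421, so PS = ½ · (421 - 371) · 100 = 2500.
Change in producer surplus = 2500 - 11881 = -9381.

-9381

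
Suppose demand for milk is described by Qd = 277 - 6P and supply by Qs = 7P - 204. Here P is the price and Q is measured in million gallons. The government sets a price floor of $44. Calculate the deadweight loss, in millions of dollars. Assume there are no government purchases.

Equilibrium: 277 - 6P = 7P - 204, so 481 = 13P and P* = 37, Q* = 55.
The floor of 44 is above the equilibrium price 37, so it binds.
At P = 44: Qd = 277 - 6·44 = 13 and Qs = 7·44 - 204 = 104.
Quantity traded falls to 13. At Q = 13 the demand price is (277 - 13)/6 = 44 and the supply price is (204 + 13)/7 = 31.
Deadweight loss = ½ · (44 - 31) · (55 - 13) = ½ · 13 · 42 = 273.

273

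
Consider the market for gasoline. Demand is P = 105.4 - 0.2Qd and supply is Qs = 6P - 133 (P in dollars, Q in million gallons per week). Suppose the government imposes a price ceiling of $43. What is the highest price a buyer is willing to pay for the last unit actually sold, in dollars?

Rearranging demand gives Qd = 527 - 5P. Setting quantity demanded equal to quantity supplied, 527 - 5P = 6P - 133, gives P* = 60 and Q* = 227.
Because the ceiling (43) lies below the market-clearing price, it is binding.
At P = 43: Qd = 527 - 5·43 = 312 and Qs = 6·43 - 133 = 125.
Only 125 units reach the market. On the demand curve, the marginal buyer's willingness to pay at Q = 125 is (527 - 125)/5 = 80.4.

80.4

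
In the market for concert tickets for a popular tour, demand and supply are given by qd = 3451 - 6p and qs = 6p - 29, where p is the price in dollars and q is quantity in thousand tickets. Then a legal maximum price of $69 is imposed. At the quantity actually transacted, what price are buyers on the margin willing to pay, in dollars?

Equilibrium: 3451 - 6p = 6p - 29, so 3480 = 12p and p* = 290, q* = 1711.
The ceiling of 69 is below the equilibrium price 290, so it binds.
At p = 69: qd = 3451 - 6·69 = 3037 and qs = 6·69 - 29 = 385.
Only 385 units reach the market. On the demand curve, the marginal buyer's willingness to pay at q = 385 is (3451 - 385)/6 = 511.

511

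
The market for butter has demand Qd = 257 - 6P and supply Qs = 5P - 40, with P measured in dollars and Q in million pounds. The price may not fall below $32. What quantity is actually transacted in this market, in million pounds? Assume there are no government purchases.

65

In a free market, 257 - 6P = 5P - 40 gives the equilibrium P* = 27, Q* = 95.
Because the floor (32) lies above the market-clearing price, it is binding.
At P = 32: Qd = 257 - 6·32 = 65 and Qs = 5·32 - 40 = 120.
The quantity actually transacted is the short side, demand: 65.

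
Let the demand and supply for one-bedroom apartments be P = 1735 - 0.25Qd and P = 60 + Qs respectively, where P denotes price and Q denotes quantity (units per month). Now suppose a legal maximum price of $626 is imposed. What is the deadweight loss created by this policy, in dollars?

374422.5

Rearranging demand gives Qd = 6940 - 4P; rearranging supply gives Qs = P - 60. Equilibrium: 6940 - 4P = P - 60, so 7000 = 5P and P* = 1400, Q* = 1340.
The ceiling of 626 is below the equilibrium price 1400, so it binds.
At P = 626: Qd = 6940 - 4·626 = 4436 and Qs = 626 - 60 = 566.
Quantity traded falls to 566. At Q = 566 the demand price is (6940 - 566)/4 = 1593.5 and the supply price is 60 + 566 = 626.
Deadweight loss = ½ · (1593.5 - 626) · (1340 - 566) = ½ · 967.5 · 774 = 374422.5.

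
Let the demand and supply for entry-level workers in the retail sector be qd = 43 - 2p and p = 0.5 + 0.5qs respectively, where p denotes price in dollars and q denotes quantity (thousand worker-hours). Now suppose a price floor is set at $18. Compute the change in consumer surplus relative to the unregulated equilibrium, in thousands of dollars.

-98

Rearranging supply gives qs = 2p - 1. Without the control the market clears where 43 - 2p = 2p - 1, i.e. p* = 11 and q* = 21.
Since 18 > 11, the floor is binding.
At p = 18: qd = 43 - 2·18 = 7 and qs = 2·18 - 1 = 35.
Consumer surplus without the control is ½ · (21.5 - 11) · 21 = 110.25.
With the floor, consumers buy 7 units at 18, so CS = ½ · (21.5 - 18) · 7 = 12.25.
Change in consumer surplus = 12.25 - 110.25 = -98.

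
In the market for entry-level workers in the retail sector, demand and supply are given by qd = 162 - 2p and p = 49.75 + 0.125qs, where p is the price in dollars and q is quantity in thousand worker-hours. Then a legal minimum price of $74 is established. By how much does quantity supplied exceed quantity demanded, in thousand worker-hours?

Rearranging supply gives qs = 8p - 398. Equilibrium: 162 - 2p = 8p - 398, so 560 = 10p and p* = 56, q* = 50.
The floor of 74 is above the equilibrium price 56, so it binds.
At p = 74: qd = 162 - 2·74 = 14 and qs = 8·74 - 398 = 194.
Surplus = qs - qd = 194 - 14 = 180.

180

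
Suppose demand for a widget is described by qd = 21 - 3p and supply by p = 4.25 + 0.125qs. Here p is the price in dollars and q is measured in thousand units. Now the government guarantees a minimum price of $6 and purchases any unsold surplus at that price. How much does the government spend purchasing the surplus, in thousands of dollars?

Rearranging supply gives qs = 8p - 34. Equilibrium: 21 - 3p = 8p - 34, so 55 = 11p and p* = 5, q* = 6.
The floor of 6 is above the equilibrium price 5, so it binds.
At p = 6: qd = 21 - 3·6 = 3 and qs = 8·6 - 34 = 14.
Surplus = qs - qd = 11.
Government expenditure = surplus × support price = 11 × 6 = 66.

66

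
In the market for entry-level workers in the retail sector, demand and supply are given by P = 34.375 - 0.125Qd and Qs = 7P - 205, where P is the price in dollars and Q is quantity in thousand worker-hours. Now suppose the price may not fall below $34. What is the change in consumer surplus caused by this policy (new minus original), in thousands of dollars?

Rearranging demand gives Qd = 275 - 8P. Equilibrium: 275 - 8P = 7P - 205, so 480 = 15P and P* = 32, Q* = 19.
The floor of 34 is above the equilibrium price 32, so it binds.
At P = 34: Qd = 275 - 8·34 = 3 and Qs = 7·34 - 205 = 33.
Consumer surplus without the control is ½ · (34.375 - 32) · 19 = 22.5625.
With the floor, consumers buy 3 units at 34, so CS = ½ · (34.375 - 34) · 3 = 0.5625.
Change in consumer surplus = 0.5625 - 22.5625 = -22.

-22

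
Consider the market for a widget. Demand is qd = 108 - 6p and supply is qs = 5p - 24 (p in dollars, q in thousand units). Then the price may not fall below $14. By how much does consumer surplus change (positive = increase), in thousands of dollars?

-60

Without the control the market clears where 108 - 6p = 5p - 24, i.e. p* = 12 and q* = 36.
Since 14 > 12, the floor is binding.
At p = 14: qd = 108 - 6·14 = 24 and qs = 5·14 - 24 = 46.
Consumer surplus without the control is ½ · (18 - 12) · 36 = 108.
With the floor, consumers buy 24 units at 14, so CS = ½ · (18 - 14) · 24 = 48.
Change in consumer surplus = 48 - 108 = -60.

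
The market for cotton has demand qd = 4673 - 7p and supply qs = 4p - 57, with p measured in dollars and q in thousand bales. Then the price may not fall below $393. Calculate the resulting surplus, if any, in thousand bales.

0

Without the control the market clears where 4673 - 7p = 4p - 57, i.e. p* = 430 and q* = 1663.
The floor of 393 is below the equilibrium price 430, so it is not binding; the market clears at p* = 430, q* = 1663.
Since the control does not bind, there is no surplus.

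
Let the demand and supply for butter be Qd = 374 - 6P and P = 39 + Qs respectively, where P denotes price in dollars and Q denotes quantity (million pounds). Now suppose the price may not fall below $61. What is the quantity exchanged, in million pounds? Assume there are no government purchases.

8

Rearranging supply gives Qs = P - 39. In a free market, 374 - 6P = P - 39 gives the equilibrium P* = 59, Q* = 20.
The floor of 61 is above the equilibrium price 59, so it binds.
At P = 61: Qd = 374 - 6·61 = 8 and Qs = 61 - 39 = 22.
The quantity actually transacted is the short side, demand: 8.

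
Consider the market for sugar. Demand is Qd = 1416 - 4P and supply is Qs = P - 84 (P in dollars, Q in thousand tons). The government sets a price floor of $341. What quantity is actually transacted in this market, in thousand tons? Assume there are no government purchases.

52

Setting quantity demanded equal to quantity supplied, 1416 - 4P = P - 84, gives P* = 300 and Q* = 216.
Because the floor (341) lies above the market-clearing price, it is binding.
At P = 341: Qd = 1416 - 4·341 = 52 and Qs = 341 - 84 = 257.
The quantity actually transacted is the short side, demand: 52.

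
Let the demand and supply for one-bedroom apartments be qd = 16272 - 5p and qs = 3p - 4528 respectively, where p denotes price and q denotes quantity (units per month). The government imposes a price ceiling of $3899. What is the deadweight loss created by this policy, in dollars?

0

In a free market, 16272 - 5p = 3p - 4528 gives the equilibrium p* = 2600, q* = 3272.
The ceiling of 3899 is above the equilibrium price 2600, so it is not binding; the market clears at p* = 2600, q* = 3272.
Since the control does not bind, no trades are prevented and deadweight loss is zero.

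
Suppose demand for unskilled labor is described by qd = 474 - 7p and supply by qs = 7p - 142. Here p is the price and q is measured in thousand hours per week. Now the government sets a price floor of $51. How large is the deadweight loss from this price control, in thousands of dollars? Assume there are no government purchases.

343

Without the control the market clears where 474 - 7p = 7p - 142, i.e. p* = 44 and q* = 166.
Because the floor (51) lies above the market-clearing price, it is binding.
At p = 51: qd = 474 - 7·51 = 117 and qs = 7·51 - 142 = 215.
Quantity traded falls to 117. At q = 117 the demand price is (474 - 117)/7 = 51 and the supply price is (142 + 117)/7 = 37.
Deadweight loss = ½ · (51 - 37) · (166 - 117) = ½ · 14 · 49 = 343.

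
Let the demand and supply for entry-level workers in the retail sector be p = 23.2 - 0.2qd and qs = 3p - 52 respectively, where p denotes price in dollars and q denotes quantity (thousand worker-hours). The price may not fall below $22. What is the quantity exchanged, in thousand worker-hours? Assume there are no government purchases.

6

Rearranging demand gives qd = 116 - 5p. Setting quantity demanded equal to quantity supplied, 116 - 5p = 3p - 52, gives p* = 21 and q* = 11.
Since 22 > 21, the floor is binding.
At p = 22: qd = 116 - 5·22 = 6 and qs = 3·22 - 52 = 14.
The quantity actually transacted is the short side, demand: 6.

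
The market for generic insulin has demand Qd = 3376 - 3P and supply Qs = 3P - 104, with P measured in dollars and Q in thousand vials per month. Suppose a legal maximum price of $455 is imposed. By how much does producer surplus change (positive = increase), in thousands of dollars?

-181062.5

Setting quantity demanded equal to quantity supplied, 3376 - 3P = 3P - 104, gives P* = 580 and Q* = 1636.
Because the ceiling (455) lies below the market-clearing price, it is binding.
At P = 455: Qd = 3376 - 3·455 = 2011 and Qs = 3·455 - 104 = 1261.
Producer surplus without the control is ½ · (580 - 104/3) · 1636 = 1338248/3.
With the ceiling, producers sell 1261 units at 455, so PS = ½ · (455 - 104/3) · 1261 = 1590121/6.
Change in producer surplus = 1590121/6 - 1338248/3 = -181062.5.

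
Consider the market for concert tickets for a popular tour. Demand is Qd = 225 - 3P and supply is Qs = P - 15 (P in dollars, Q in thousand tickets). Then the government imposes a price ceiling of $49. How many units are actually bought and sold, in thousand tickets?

34

Setting quantity demanded equal to quantity supplied, 225 - 3P = P - 15, gives P* = 60 and Q* = 45.
Since 49 < 60, the ceiling is binding.
At P = 49: Qd = 225 - 3·49 = 78 and Qs = 49 - 15 = 34.
The quantity actually transacted is the short side, supply: 34.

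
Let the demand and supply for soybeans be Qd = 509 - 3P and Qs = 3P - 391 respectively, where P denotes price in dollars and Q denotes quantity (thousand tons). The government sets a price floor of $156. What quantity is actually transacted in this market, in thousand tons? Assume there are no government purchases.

41

In a free market, 509 - 3P = 3P - 391 gives the equilibrium P* = 150, Q* = 59.
The floor of 156 is above the equilibrium price 150, so it binds.
At P = 156: Qd = 509 - 3·156 = 41 and Qs = 3·156 - 391 = 77.
The quantity actually transacted is the short side, demand: 41.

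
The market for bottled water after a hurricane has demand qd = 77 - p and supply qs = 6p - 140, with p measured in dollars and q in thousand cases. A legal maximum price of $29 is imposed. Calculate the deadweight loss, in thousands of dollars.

84

Without the control the market clears where 77 - p = 6p - 140, i.e. p* = 31 and q* = 46.
Since 29 < 31, the ceiling is binding.
At p = 29: qd = 77 - 29 = 48 and qs = 6·29 - 140 = 34.
Quantity traded falls to 34. At q = 34 the demand price is 77 - 34 = 43 and the supply price is (140 + 34)/6 = 29.
Deadweight loss = ½ · (43 - 29) · (46 - 34) = ½ · 14 · 12 = 84.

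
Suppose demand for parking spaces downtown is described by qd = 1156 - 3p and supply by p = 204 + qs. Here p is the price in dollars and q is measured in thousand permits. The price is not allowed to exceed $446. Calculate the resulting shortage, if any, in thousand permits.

0

Rearranging supply gives qs = p - 204. Equilibrium: 1156 - 3p = p - 204, so 1360 = 4p and p* = 340, q* = 136.
The ceiling of 446 is above the equilibrium price 340, so it is not binding; the market clears at p* = 340, q* = 136.
Since the control does not bind, there is no shortage.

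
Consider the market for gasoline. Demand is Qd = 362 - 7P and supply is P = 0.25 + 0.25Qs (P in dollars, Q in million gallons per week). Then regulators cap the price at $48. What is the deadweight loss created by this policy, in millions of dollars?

0

Rearranging supply gives Qs = 4P - 1. Without the control the market clears where 362 - 7P = 4P - 1, i.e. P* = 33 and Q* = 131.
Since 48 is above P* = 33, the ceiling does not bind and the free-market outcome prevails.
Since the control does not bind, no trades are prevented and deadweight loss is zero.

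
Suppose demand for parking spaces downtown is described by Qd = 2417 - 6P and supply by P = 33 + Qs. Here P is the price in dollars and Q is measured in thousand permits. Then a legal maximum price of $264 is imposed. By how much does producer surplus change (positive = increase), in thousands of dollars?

Rearranging supply gives Qs = P - 33. Without the control the market clears where 2417 - 6P = P - 33, i.e. P* = 350 and Q* = 317.
Since 264 < 350, the ceiling is binding.
At P = 264: Qd = 2417 - 6·264 = 833 and Qs = 264 - 33 = 231.
Producer surplus without the control is ½ · (350 - 33) · 317 = 50244.5.
With the ceiling, producers sell 231 units at 264, so PS = ½ · (264 - 33) · 231 = 26680.5.
Change in producer surplus = 26680.5 - 50244.5 = -23564.

-23564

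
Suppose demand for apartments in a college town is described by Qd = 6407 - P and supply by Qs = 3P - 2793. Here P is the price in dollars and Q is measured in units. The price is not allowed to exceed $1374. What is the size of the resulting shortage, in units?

3704

Equilibrium: 6407 - P = 3P - 2793, so 9200 = 4P and P* = 2300, Q* = 4107.
The ceiling of 1374 is below the equilibrium price 2300, so it binds.
At P = 1374: Qd = 6407 - 1374 = 5033 and Qs = 3·1374 - 2793 = 1329.
Shortage = Qd - Qs = 5033 - 1329 = 3704.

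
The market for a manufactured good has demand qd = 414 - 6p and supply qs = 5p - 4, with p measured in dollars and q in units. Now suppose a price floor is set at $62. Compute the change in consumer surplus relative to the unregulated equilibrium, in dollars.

-2736

Without the control the market clears where 414 - 6p = 5p - 4, i.e. p* = 38 and q* = 186.
Because the floor (62) lies above the market-clearing price, it is binding.
At p = 62: qd = 414 - 6·62 = 42 and qs = 5·62 - 4 = 306.
Consumer surplus without the control is ½ · (69 - 38) · 186 = 2883.
With the floor, consumers buy 42 units at 62, so CS = ½ · (69 - 62) · 42 = 147.
Change in consumer surplus = 147 - 2883 = -2736.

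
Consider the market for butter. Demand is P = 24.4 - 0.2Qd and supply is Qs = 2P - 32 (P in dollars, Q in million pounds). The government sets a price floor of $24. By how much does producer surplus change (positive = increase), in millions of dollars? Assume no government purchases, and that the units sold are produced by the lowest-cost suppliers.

-21

Rearranging demand gives Qd = 122 - 5P. In a free market, 122 - 5P = 2P - 32 gives the equilibrium P* = 22, Q* = 12.
The floor of 24 is above the equilibrium price 22, so it binds.
At P = 24: Qd = 122 - 5·24 = 2 and Qs = 2·24 - 32 = 16.
Producer surplus without the control is ½ · (22 - 16) · 12 = 36.
With the floor, 2 units are sold at 24. The supply price at Q = 2 is 17, so PS = ½ · [(24 - 16) + (24 - 17)] · 2 = 15.
Change in producer surplus = 15 - 36 = -21.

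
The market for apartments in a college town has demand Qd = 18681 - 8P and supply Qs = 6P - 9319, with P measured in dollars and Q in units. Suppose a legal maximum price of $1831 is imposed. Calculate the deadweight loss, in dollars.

149945.25

Setting quantity demanded equal to quantity supplied, 18681 - 8P = 6P - 9319, gives P* = 2000 and Q* = 2681.
The ceiling of 1831 is below the equilibrium price 2000, so it binds.
At P = 1831: Qd = 18681 - 8·1831 = 4033 and Qs = 6·1831 - 9319 = 1667.
Quantity traded falls to 1667. At Q = 1667 the demand price is (18681 - 1667)/8 = 2126.75 and the supply price is (9319 + 1667)/6 = 1831.
Deadweight loss = ½ · (2126.75 - 1831) · (2681 - 1667) = ½ · 295.75 · 1014 = 149945.25.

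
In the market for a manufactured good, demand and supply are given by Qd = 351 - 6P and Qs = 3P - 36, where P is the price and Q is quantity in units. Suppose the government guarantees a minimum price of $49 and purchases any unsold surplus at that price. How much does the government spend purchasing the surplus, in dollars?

Without the control the market clears where 351 - 6P = 3P - 36, i.e. P* = 43 and Q* = 93.
Since 49 > 43, the floor is binding.
At P = 49: Qd = 351 - 6·49 = 57 and Qs = 3·49 - 36 = 111.
Surplus = Qs - Qd = 54.
Government expenditure = surplus × support price = 54 × 49 = 2646.

2646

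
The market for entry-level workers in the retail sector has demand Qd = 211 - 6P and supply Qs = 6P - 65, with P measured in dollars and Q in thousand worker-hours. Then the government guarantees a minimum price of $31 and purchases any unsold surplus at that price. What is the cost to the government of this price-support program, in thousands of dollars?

2976

Setting quantity demanded equal to quantity supplied, 211 - 6P = 6P - 65, gives P* = 23 and Q* = 73.
Since 31 > 23, the floor is binding.
At P = 31: Qd = 211 - 6·31 = 25 and Qs = 6·31 - 65 = 121.
Surplus = Qs - Qd = 96.
Government expenditure = surplus × support price = 96 × 31 = 2976.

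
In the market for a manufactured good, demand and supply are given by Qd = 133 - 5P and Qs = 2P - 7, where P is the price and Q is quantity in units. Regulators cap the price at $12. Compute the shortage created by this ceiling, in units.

In a free market, 133 - 5P = 2P - 7 gives the equilibrium P* = 20, Q* = 33.
The ceiling of 12 is below the equilibrium price 20, so it binds.
At P = 12: Qd = 133 - 5·12 = 73 and Qs = 2·12 - 7 = 17.
Shortage = Qd - Qs = 73 - 17 = 56.

56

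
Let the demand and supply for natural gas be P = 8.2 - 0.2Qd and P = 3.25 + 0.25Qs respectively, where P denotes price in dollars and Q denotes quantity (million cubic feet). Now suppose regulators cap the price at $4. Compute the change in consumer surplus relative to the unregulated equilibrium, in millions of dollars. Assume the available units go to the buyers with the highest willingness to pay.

-0.4

Rearranging demand gives Qd = 41 - 5P; rearranging supply gives Qs = 4P - 13. In a free market, 41 - 5P = 4P - 13 gives the equilibrium P* = 6, Q* = 11.
Because the ceiling (4) lies below the market-clearing price, it is binding.
At P = 4: Qd = 41 - 5·4 = 21 and Qs = 4·4 - 13 = 3.
Consumer surplus without the control is ½ · (8.2 - 6) · 11 = 12.1.
With the ceiling, 3 units are sold at 4 (assume they go to the highest-value buyers). The demand price at Q = 3 is 7.6, so CS = ½ · [(8.2 - 4) + (7.6 - 4)] · 3 = 11.7.
Change in consumer surplus = 11.7 - 12.1 = -0.4.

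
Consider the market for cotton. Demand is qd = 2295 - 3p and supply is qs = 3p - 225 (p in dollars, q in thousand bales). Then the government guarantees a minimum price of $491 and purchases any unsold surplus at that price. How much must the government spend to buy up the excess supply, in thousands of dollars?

209166

Without the control the market clears where 2295 - 3p = 3p - 225, i.e. p* = 420 and q* = 1035.
Since 491 > 420, the floor is binding.
At p = 491: qd = 2295 - 3·491 = 822 and qs = 3·491 - 225 = 1248.
Surplus = qs - qd = 426.
Government expenditure = surplus × support price = 426 × 491 = 209166.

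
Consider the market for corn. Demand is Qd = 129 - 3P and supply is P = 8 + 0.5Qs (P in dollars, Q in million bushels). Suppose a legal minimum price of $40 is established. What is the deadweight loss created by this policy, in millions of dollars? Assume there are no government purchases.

Rearranging supply gives Qs = 2P - 16. In a free market, 129 - 3P = 2P - 16 gives the equilibrium P* = 29, Q* = 42.
Because the floor (40) lies above the market-clearing price, it is binding.
At P = 40: Qd = 129 - 3·40 = 9 and Qs = 2·40 - 16 = 64.
Quantity traded falls to 9. At Q = 9 the demand price is (129 - 9)/3 = 40 and the supply price is (16 + 9)/2 = 12.5.
Deadweight loss = ½ · (40 - 12.5) · (42 - 9) = ½ · 27.5 · 33 = 453.75.

453.75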